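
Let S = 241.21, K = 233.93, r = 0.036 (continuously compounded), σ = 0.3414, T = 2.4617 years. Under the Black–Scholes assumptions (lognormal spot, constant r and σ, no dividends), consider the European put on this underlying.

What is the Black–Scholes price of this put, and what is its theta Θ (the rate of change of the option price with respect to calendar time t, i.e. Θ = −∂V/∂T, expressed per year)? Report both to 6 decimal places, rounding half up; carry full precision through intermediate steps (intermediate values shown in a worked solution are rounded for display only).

price = 35.669396
Θ = -5.290385

σ√T = 0.3414·√2.4617 = 0.535650
d₁ = (ln(S/K) + (r+σ²/2)T) / (σ√T) = (ln(241.21/233.93) + (0.036+0.3414²/2)·2.4617) / 0.535650 = (0.030646 + 0.232082) / 0.535650 = 0.490484
d₂ = d₁ − σ√T = 0.490484 − 0.535650 = -0.045166
e^{−rT} = e^{−0.036·2.4617} = 0.915192
N(−d₁) = 0.311896,  N(−d₂) = 0.518013
Put price V = K·e^{−rT}·N(−d₂) − S·N(−d₁) = 110.901779 − 75.232383 = 35.669396
φ(d₁) = (1/√(2π))·e^{−d₁²/2} = 0.353728
Θ = −S·φ(d₁)·σ/(2√T) + r·K·e^{−rT}·N(−d₂) = −9.282849 + 3.992464 = -5.290385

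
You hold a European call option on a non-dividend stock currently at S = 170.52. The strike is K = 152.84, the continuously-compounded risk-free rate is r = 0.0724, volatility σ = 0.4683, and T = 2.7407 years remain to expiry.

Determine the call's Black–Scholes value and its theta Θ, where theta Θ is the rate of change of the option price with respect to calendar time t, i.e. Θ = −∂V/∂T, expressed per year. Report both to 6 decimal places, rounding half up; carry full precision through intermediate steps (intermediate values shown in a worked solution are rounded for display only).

price = 70.496768
Θ = -11.642955

σ√T = 0.4683·√2.7407 = 0.775273
d₁ = (ln(S/K) + (r+σ²/2)T) / (σ√T) = (ln(170.52/152.84) + (0.0724+0.4683²/2)·2.7407) / 0.775273 = (0.109461 + 0.498951) / 0.775273 = 0.784771
d₂ = d₁ − σ√T = 0.784771 − 0.775273 = 0.009498
e^{−rT} = e^{−0.0724·2.7407} = 0.820020
N(d₁) = 0.783706,  N(d₂) = 0.503789
Call price V = S·N(d₁) − K·e^{−rT}·N(d₂) = 133.637560 − 63.140792 = 70.496768
φ(d₁) = (1/√(2π))·e^{−d₁²/2} = 0.293209
Θ = −S·φ(d₁)·σ/(2√T) − r·K·e^{−rT}·N(d₂) = −7.071561 − 4.571393 = -11.642955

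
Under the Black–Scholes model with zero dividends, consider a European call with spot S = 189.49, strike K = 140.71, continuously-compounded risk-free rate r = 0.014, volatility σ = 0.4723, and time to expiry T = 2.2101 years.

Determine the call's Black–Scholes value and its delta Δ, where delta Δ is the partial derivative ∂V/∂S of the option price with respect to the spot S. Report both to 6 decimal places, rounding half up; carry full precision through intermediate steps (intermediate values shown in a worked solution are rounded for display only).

price = 75.823474
Δ = 0.793617

σ√T = 0.4723·√2.2101 = 0.702140
d₁ = (ln(S/K) + (r+σ²/2)T) / (σ√T) = (ln(189.49/140.71) + (0.014+0.4723²/2)·2.2101) / 0.702140 = (0.297635 + 0.277442) / 0.702140 = 0.819034
d₂ = d₁ − σ√T = 0.819034 − 0.702140 = 0.116894
e^{−rT} = e^{−0.014·2.2101} = 0.969532
N(d₁) = 0.793617,  N(d₂) = 0.546528
Call price V = S·N(d₁) − K·e^{−rT}·N(d₂) = 150.382415 − 74.558941 = 75.823474
Δ = N(d₁) = 0.793617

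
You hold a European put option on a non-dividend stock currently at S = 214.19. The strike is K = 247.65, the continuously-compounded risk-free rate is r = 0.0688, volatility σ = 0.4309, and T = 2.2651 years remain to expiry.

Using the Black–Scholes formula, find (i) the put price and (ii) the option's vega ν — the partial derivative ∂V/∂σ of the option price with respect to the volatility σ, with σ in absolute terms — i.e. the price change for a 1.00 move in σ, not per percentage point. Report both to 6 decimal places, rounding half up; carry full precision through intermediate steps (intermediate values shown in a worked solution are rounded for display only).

price = 53.038669
ν = 121.350638

σ√T = 0.4309·√2.2651 = 0.648515
d₁ = (ln(S/K) + (r+σ²/2)T) / (σ√T) = (ln(214.19/247.65) + (0.0688+0.4309²/2)·2.2651) / 0.648515 = (-0.145153 + 0.366125) / 0.648515 = 0.340735
d₂ = d₁ − σ√T = 0.340735 − 0.648515 = -0.307780
e^{−rT} = e^{−0.0688·2.2651} = 0.855697
N(−d₁) = 0.366652,  N(−d₂) = 0.620875
Put price V = K·e^{−rT}·N(−d₂) − S·N(−d₁) = 131.571755 − 78.533087 = 53.038669
φ(d₁) = (1/√(2π))·e^{−d₁²/2} = 0.376443
ν = S·φ(d₁)·√T = 121.350638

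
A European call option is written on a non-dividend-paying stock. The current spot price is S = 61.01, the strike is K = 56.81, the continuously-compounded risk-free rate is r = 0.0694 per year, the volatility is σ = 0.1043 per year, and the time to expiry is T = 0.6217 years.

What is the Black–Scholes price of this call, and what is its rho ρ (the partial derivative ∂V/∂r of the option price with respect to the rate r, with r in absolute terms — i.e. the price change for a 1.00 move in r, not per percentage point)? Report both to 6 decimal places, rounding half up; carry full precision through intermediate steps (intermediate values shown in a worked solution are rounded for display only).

price = 6.775740
ρ = 30.837813

σ√T = 0.1043·√0.6217 = 0.082238
d₁ = (ln(S/K) + (r+σ²/2)T) / (σ√T) = (ln(61.01/56.81) + (0.0694+0.1043²/2)·0.6217) / 0.082238 = (0.071325 + 0.046528) / 0.082238 = 1.433065
d₂ = d₁ − σ√T = 1.433065 − 0.082238 = 1.350826
e^{−rT} = e^{−0.0694·0.6217} = 0.957772
N(d₁) = 0.924080,  N(d₂) = 0.911624
Call price V = S·N(d₁) − K·e^{−rT}·N(d₂) = 56.378141 − 49.602401 = 6.775740
ρ = K·T·e^{−rT}·N(d₂) = 30.837813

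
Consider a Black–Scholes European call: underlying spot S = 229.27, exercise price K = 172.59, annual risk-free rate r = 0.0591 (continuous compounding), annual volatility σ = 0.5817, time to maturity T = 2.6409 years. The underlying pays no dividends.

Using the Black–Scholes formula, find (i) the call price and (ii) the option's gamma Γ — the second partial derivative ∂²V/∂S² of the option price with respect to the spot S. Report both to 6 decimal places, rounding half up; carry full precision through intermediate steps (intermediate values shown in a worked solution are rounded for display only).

price = 115.954904
Γ = 0.001185

σ√T = 0.5817·√2.6409 = 0.945312
d₁ = (ln(S/K) + (r+σ²/2)T) / (σ√T) = (ln(229.27/172.59) + (0.0591+0.5817²/2)·2.6409) / 0.945312 = (0.283982 + 0.602884) / 0.945312 = 0.938173
d₂ = d₁ − σ√T = 0.938173 − 0.945312 = -0.007139
e^{−rT} = e^{−0.0591·2.6409} = 0.855493
N(d₁) = 0.825922,  N(d₂) = 0.497152
Call price V = S·N(d₁) − K·e^{−rT}·N(d₂) = 189.359186 − 73.404282 = 115.954904
φ(d₁) = (1/√(2π))·e^{−d₁²/2} = 0.256912
Γ = φ(d₁) / (S·σ·√T) = 0.001185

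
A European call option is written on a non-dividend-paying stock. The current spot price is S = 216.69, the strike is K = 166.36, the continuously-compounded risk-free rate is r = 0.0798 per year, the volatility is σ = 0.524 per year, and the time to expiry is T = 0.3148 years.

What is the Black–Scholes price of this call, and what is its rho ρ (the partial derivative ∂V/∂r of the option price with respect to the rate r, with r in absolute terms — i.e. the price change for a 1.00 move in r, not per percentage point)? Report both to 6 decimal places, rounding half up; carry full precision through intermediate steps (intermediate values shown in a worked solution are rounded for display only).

σ√T = 0.524·√0.3148 = 0.294001
d₁ = (ln(S/K) + (r+σ²/2)T) / (σ√T) = (ln(216.69/166.36) + (0.0798+0.524²/2)·0.3148) / 0.294001 = (0.264314 + 0.068339) / 0.294001 = 1.131469
d₂ = d₁ − σ√T = 1.131469 − 0.294001 = 0.837468
e^{−rT} = e^{−0.0798·0.3148} = 0.975192
N(d₁) = 0.871071,  N(d₂) = 0.798835
Call price V = S·N(d₁) − K·e^{−rT}·N(d₂) = 188.752411 − 129.597383 = 59.155028
ρ = K·T·e^{−rT}·N(d₂) = 40.797256

price = 59.155028
ρ = 40.797256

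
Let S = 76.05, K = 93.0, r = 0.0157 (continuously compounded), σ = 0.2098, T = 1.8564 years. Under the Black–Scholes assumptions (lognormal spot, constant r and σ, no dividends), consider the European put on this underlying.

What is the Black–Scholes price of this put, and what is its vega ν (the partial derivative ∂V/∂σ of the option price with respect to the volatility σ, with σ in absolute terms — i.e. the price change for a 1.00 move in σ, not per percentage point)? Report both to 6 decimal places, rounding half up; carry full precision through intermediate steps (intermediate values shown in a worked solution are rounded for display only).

price = 18.240412
ν = 37.204495

σ√T = 0.2098·√1.8564 = 0.285852
d₁ = (ln(S/K) + (r+σ²/2)T) / (σ√T) = (ln(76.05/93.0) + (0.0157+0.2098²/2)·1.8564) / 0.285852 = (-0.201208 + 0.070001) / 0.285852 = -0.459004
d₂ = d₁ − σ√T = -0.459004 − 0.285852 = -0.744856
e^{−rT} = e^{−0.0157·1.8564} = 0.971275
N(−d₁) = 0.676884,  N(−d₂) = 0.771821
Put price V = K·e^{−rT}·N(−d₂) − S·N(−d₁) = 69.717476 − 51.477063 = 18.240412
φ(d₁) = (1/√(2π))·e^{−d₁²/2} = 0.359055
ν = S·φ(d₁)·√T = 37.204495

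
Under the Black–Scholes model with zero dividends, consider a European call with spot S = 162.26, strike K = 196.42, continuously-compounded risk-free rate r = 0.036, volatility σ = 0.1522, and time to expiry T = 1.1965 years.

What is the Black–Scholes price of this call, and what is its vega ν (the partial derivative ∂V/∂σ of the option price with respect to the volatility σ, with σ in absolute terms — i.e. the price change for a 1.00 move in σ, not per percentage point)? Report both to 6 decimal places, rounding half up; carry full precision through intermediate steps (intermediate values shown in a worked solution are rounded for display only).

price = 2.975156
ν = 51.185055

σ√T = 0.1522·√1.1965 = 0.166483
d₁ = (ln(S/K) + (r+σ²/2)T) / (σ√T) = (ln(162.26/196.42) + (0.036+0.1522²/2)·1.1965) / 0.166483 = (-0.191055 + 0.056932) / 0.166483 = -0.805623
d₂ = d₁ − σ√T = -0.805623 − 0.166483 = -0.972106
e^{−rT} = e^{−0.036·1.1965} = 0.957841
N(d₁) = 0.210230,  N(d₂) = 0.165499
Call price V = S·N(d₁) − K·e^{−rT}·N(d₂) = 34.111942 − 31.136786 = 2.975156
φ(d₁) = (1/√(2π))·e^{−d₁²/2} = 0.288387
ν = S·φ(d₁)·√T = 51.185055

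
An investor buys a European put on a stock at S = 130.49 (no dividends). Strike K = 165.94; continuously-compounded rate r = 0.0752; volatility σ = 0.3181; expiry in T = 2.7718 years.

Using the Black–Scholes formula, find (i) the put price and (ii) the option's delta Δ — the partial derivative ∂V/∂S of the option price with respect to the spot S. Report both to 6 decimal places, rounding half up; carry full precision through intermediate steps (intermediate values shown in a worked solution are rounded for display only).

σ√T = 0.3181·√2.7718 = 0.529596
d₁ = (ln(S/K) + (r+σ²/2)T) / (σ√T) = (ln(130.49/165.94) + (0.0752+0.3181²/2)·2.7718) / 0.529596 = (-0.240330 + 0.348675) / 0.529596 = 0.204582
d₂ = d₁ − σ√T = 0.204582 − 0.529596 = -0.325014
e^{−rT} = e^{−0.0752·2.7718} = 0.811850
N(−d₁) = 0.418950,  N(−d₂) = 0.627415
Put price V = K·e^{−rT}·N(−d₂) − S·N(−d₁) = 84.524348 − 54.668721 = 29.855626
Δ = −N(−d₁) = -0.418950

price = 29.855626
Δ = -0.418950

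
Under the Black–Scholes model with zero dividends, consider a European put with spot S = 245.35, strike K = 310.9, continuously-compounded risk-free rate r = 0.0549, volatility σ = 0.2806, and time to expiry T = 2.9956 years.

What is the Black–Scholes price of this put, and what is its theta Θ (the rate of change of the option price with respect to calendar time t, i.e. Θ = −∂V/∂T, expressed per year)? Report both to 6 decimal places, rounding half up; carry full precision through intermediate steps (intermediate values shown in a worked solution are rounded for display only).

σ√T = 0.2806·√2.9956 = 0.485657
d₁ = (ln(S/K) + (r+σ²/2)T) / (σ√T) = (ln(245.35/310.9) + (0.0549+0.2806²/2)·2.9956) / 0.485657 = (-0.236786 + 0.282390) / 0.485657 = 0.093902
d₂ = d₁ − σ√T = 0.093902 − 0.485657 = -0.391755
e^{−rT} = e^{−0.0549·2.9956} = 0.848353
N(−d₁) = 0.462593,  N(−d₂) = 0.652380
Put price V = K·e^{−rT}·N(−d₂) − S·N(−d₁) = 172.067232 − 113.497306 = 58.569926
φ(d₁) = (1/√(2π))·e^{−d₁²/2} = 0.397187
Θ = −S·φ(d₁)·σ/(2√T) + r·K·e^{−rT}·N(−d₂) = −7.899456 + 9.446491 = 1.547035

price = 58.569926
Θ = 1.547035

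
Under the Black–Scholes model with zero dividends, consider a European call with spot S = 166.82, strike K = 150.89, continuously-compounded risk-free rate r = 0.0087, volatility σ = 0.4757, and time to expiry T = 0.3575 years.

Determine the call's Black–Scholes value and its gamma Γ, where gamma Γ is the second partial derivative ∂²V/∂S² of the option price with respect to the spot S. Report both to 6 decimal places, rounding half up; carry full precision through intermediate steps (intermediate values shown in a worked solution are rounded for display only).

σ√T = 0.4757·√0.3575 = 0.284427
d₁ = (ln(S/K) + (r+σ²/2)T) / (σ√T) = (ln(166.82/150.89) + (0.0087+0.4757²/2)·0.3575) / 0.284427 = (0.100364 + 0.043560) / 0.284427 = 0.506013
d₂ = d₁ − σ√T = 0.506013 − 0.284427 = 0.221586
e^{−rT} = e^{−0.0087·0.3575} = 0.996895
N(d₁) = 0.693576,  N(d₂) = 0.587682
Call price V = S·N(d₁) − K·e^{−rT}·N(d₂) = 115.702407 − 88.399954 = 27.302452
φ(d₁) = (1/√(2π))·e^{−d₁²/2} = 0.351002
Γ = φ(d₁) / (S·σ·√T) = 0.007398

price = 27.302452
Γ = 0.007398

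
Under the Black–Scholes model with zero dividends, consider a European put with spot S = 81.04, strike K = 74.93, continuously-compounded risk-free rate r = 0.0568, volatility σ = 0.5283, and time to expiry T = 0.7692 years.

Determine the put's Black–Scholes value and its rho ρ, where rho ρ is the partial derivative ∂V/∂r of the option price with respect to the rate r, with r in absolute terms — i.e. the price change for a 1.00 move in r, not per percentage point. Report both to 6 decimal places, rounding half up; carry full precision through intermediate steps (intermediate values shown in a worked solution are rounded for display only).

price = 9.810879
ρ = -26.886166

σ√T = 0.5283·√0.7692 = 0.463340
d₁ = (ln(S/K) + (r+σ²/2)T) / (σ√T) = (ln(81.04/74.93) + (0.0568+0.5283²/2)·0.7692) / 0.463340 = (0.078389 + 0.151033) / 0.463340 = 0.495146
d₂ = d₁ − σ√T = 0.495146 − 0.463340 = 0.031806
e^{−rT} = e^{−0.0568·0.7692} = 0.957250
N(−d₁) = 0.310248,  N(−d₂) = 0.487313
Put price V = K·e^{−rT}·N(−d₂) − S·N(−d₁) = 34.953414 − 25.142536 = 9.810879
ρ = −K·T·e^{−rT}·N(−d₂) = -26.886166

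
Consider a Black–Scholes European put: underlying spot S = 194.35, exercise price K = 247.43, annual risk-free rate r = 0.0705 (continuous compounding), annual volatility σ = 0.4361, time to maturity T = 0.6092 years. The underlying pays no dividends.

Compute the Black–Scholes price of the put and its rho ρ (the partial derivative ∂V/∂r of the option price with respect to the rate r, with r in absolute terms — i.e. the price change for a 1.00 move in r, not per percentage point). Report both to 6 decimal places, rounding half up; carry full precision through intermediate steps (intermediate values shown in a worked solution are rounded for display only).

price = 55.242961
ρ = -111.821403

σ√T = 0.4361·√0.6092 = 0.340382
d₁ = (ln(S/K) + (r+σ²/2)T) / (σ√T) = (ln(194.35/247.43) + (0.0705+0.4361²/2)·0.6092) / 0.340382 = (-0.241467 + 0.100878) / 0.340382 = -0.413033
d₂ = d₁ − σ√T = -0.413033 − 0.340382 = -0.753414
e^{−rT} = e^{−0.0705·0.6092} = 0.957961
N(−d₁) = 0.660209,  N(−d₂) = 0.774399
Put price V = K·e^{−rT}·N(−d₂) − S·N(−d₁) = 183.554503 − 128.311541 = 55.242961
ρ = −K·T·e^{−rT}·N(−d₂) = -111.821403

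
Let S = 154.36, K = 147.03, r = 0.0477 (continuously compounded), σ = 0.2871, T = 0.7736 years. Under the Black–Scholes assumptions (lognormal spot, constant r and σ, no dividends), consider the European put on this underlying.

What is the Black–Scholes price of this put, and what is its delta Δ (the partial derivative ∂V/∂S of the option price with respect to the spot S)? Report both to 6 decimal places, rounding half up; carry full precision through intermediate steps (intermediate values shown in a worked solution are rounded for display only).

price = 9.385245
Δ = -0.320947

σ√T = 0.2871·√0.7736 = 0.252517
d₁ = (ln(S/K) + (r+σ²/2)T) / (σ√T) = (ln(154.36/147.03) + (0.0477+0.2871²/2)·0.7736) / 0.252517 = (0.048651 + 0.068783) / 0.252517 = 0.465054
d₂ = d₁ − σ√T = 0.465054 − 0.252517 = 0.212536
e^{−rT} = e^{−0.0477·0.7736} = 0.963772
N(−d₁) = 0.320947,  N(−d₂) = 0.415844
Put price V = K·e^{−rT}·N(−d₂) − S·N(−d₁) = 58.926555 − 49.541310 = 9.385245
Δ = −N(−d₁) = -0.320947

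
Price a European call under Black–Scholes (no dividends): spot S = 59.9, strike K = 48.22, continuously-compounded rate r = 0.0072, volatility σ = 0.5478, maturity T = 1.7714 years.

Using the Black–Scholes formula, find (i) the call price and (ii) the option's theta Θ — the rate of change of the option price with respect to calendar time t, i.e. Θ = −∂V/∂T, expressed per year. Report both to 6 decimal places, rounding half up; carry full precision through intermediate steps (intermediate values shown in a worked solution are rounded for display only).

price = 22.157218
Θ = -4.068519

σ√T = 0.5478·√1.7714 = 0.729089
d₁ = (ln(S/K) + (r+σ²/2)T) / (σ√T) = (ln(59.9/48.22) + (0.0072+0.5478²/2)·1.7714) / 0.729089 = (0.216903 + 0.278539) / 0.729089 = 0.679536
d₂ = d₁ − σ√T = 0.679536 − 0.729089 = -0.049553
e^{−rT} = e^{−0.0072·1.7714} = 0.987327
N(d₁) = 0.751601,  N(d₂) = 0.480239
Call price V = S·N(d₁) − K·e^{−rT}·N(d₂) = 45.020887 − 22.863669 = 22.157218
φ(d₁) = (1/√(2π))·e^{−d₁²/2} = 0.316693
Θ = −S·φ(d₁)·σ/(2√T) − r·K·e^{−rT}·N(d₂) = −3.903901 − 0.164618 = -4.068519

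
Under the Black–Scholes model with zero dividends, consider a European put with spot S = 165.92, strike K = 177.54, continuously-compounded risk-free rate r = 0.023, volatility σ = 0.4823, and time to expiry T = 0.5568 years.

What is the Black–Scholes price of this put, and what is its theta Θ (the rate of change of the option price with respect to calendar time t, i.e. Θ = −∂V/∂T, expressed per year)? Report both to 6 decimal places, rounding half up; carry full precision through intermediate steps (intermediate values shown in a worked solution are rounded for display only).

price = 29.322353
Θ = -18.842982

σ√T = 0.4823·√0.5568 = 0.359888
d₁ = (ln(S/K) + (r+σ²/2)T) / (σ√T) = (ln(165.92/177.54) + (0.023+0.4823²/2)·0.5568) / 0.359888 = (-0.067690 + 0.077566) / 0.359888 = 0.027441
d₂ = d₁ − σ√T = 0.027441 − 0.359888 = -0.332446
e^{−rT} = e^{−0.023·0.5568} = 0.987275
N(−d₁) = 0.489054,  N(−d₂) = 0.630224
Put price V = K·e^{−rT}·N(−d₂) − S·N(−d₁) = 110.466179 − 81.143826 = 29.322353
φ(d₁) = (1/√(2π))·e^{−d₁²/2} = 0.398792
Θ = −S·φ(d₁)·σ/(2√T) + r·K·e^{−rT}·N(−d₂) = −21.383704 + 2.540722 = -18.842982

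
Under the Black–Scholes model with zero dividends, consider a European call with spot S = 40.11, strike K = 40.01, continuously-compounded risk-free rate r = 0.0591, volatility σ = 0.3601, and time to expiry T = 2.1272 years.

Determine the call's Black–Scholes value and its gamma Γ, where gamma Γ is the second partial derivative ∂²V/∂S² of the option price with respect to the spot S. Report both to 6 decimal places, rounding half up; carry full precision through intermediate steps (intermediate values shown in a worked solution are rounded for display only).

σ√T = 0.3601·√2.1272 = 0.525203
d₁ = (ln(S/K) + (r+σ²/2)T) / (σ√T) = (ln(40.11/40.01) + (0.0591+0.3601²/2)·2.1272) / 0.525203 = (0.002496 + 0.263637) / 0.525203 = 0.506724
d₂ = d₁ − σ√T = 0.506724 − 0.525203 = -0.018479
e^{−rT} = e^{−0.0591·2.1272} = 0.881864
N(d₁) = 0.693826,  N(d₂) = 0.492628
Call price V = S·N(d₁) − K·e^{−rT}·N(d₂) = 27.829349 − 17.381588 = 10.447761
φ(d₁) = (1/√(2π))·e^{−d₁²/2} = 0.350876
Γ = φ(d₁) / (S·σ·√T) = 0.016656

price = 10.447761
Γ = 0.016656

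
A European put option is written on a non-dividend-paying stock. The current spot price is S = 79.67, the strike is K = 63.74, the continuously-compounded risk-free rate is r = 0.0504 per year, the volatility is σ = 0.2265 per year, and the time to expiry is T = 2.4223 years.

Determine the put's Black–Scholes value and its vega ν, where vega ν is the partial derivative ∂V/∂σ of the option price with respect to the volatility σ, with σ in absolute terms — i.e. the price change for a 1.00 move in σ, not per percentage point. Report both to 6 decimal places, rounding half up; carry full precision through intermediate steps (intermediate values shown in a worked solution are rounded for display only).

σ√T = 0.2265·√2.4223 = 0.352519
d₁ = (ln(S/K) + (r+σ²/2)T) / (σ√T) = (ln(79.67/63.74) + (0.0504+0.2265²/2)·2.4223) / 0.352519 = (0.223081 + 0.184219) / 0.352519 = 1.155398
d₂ = d₁ − σ√T = 1.155398 − 0.352519 = 0.802879
e^{−rT} = e^{−0.0504·2.4223} = 0.885074
N(−d₁) = 0.123964,  N(−d₂) = 0.211022
Put price V = K·e^{−rT}·N(−d₂) − S·N(−d₁) = 11.904740 − 9.876190 = 2.028550
φ(d₁) = (1/√(2π))·e^{−d₁²/2} = 0.204659
ν = S·φ(d₁)·√T = 25.376942

price = 2.028550
ν = 25.376942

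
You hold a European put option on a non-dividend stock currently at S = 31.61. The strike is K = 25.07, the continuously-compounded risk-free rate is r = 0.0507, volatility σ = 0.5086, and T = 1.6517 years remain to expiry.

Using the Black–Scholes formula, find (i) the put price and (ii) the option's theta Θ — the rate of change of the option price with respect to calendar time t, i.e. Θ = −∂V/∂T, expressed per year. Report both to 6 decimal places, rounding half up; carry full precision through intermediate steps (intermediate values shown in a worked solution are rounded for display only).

price = 3.490186
Θ = -1.285980

σ√T = 0.5086·√1.6517 = 0.653645
d₁ = (ln(S/K) + (r+σ²/2)T) / (σ√T) = (ln(31.61/25.07) + (0.0507+0.5086²/2)·1.6517) / 0.653645 = (0.231802 + 0.297367) / 0.653645 = 0.809566
d₂ = d₁ − σ√T = 0.809566 − 0.653645 = 0.155921
e^{−rT} = e^{−0.0507·1.6517} = 0.919669
N(−d₁) = 0.209095,  N(−d₂) = 0.438048
Put price V = K·e^{−rT}·N(−d₂) − S·N(−d₁) = 10.099675 − 6.609488 = 3.490186
φ(d₁) = (1/√(2π))·e^{−d₁²/2} = 0.287470
Θ = −S·φ(d₁)·σ/(2√T) + r·K·e^{−rT}·N(−d₂) = −1.798033 + 0.512054 = -1.285980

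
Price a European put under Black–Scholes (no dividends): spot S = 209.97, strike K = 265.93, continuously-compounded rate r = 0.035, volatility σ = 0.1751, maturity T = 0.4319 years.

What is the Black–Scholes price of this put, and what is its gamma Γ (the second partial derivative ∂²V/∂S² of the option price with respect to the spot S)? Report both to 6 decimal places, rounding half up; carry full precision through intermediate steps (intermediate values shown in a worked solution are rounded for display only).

σ√T = 0.1751·√0.4319 = 0.115074
d₁ = (ln(S/K) + (r+σ²/2)T) / (σ√T) = (ln(209.97/265.93) + (0.035+0.1751²/2)·0.4319) / 0.115074 = (-0.236268 + 0.021738) / 0.115074 = -1.864284
d₂ = d₁ − σ√T = -1.864284 − 0.115074 = -1.979358
e^{−rT} = e^{−0.035·0.4319} = 0.984997
N(−d₁) = 0.968859,  N(−d₂) = 0.976112
Put price V = K·e^{−rT}·N(−d₂) − S·N(−d₁) = 255.683115 − 203.431347 = 52.251768
φ(d₁) = (1/√(2π))·e^{−d₁²/2} = 0.070178
Γ = φ(d₁) / (S·σ·√T) = 0.002904

price = 52.251768
Γ = 0.002904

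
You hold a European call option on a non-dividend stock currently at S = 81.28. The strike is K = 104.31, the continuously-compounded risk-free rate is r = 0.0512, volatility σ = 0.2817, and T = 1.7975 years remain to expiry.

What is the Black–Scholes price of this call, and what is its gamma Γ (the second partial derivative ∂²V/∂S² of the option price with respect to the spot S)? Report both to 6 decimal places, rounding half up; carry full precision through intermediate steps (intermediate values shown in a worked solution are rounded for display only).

σ√T = 0.2817·√1.7975 = 0.377678
d₁ = (ln(S/K) + (r+σ²/2)T) / (σ√T) = (ln(81.28/104.31) + (0.0512+0.2817²/2)·1.7975) / 0.377678 = (-0.249467 + 0.163352) / 0.377678 = -0.228012
d₂ = d₁ − σ√T = -0.228012 − 0.377678 = -0.605690
e^{−rT} = e^{−0.0512·1.7975} = 0.912076
N(d₁) = 0.409818,  N(d₂) = 0.272360
Call price V = S·N(d₁) − K·e^{−rT}·N(d₂) = 33.310044 − 25.912001 = 7.398043
φ(d₁) = (1/√(2π))·e^{−d₁²/2} = 0.388706
Γ = φ(d₁) / (S·σ·√T) = 0.012662

price = 7.398043
Γ = 0.012662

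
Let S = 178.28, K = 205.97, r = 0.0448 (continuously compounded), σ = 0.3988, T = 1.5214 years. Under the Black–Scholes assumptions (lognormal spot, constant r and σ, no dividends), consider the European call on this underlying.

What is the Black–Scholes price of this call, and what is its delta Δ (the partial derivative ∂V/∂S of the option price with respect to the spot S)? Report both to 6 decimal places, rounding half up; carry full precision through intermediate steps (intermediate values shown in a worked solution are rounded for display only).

price = 29.370528
Δ = 0.536256

σ√T = 0.3988·√1.5214 = 0.491900
d₁ = (ln(S/K) + (r+σ²/2)T) / (σ√T) = (ln(178.28/205.97) + (0.0448+0.3988²/2)·1.5214) / 0.491900 = (-0.144375 + 0.189142) / 0.491900 = 0.091007
d₂ = d₁ − σ√T = 0.091007 − 0.491900 = -0.400893
e^{−rT} = e^{−0.0448·1.5214} = 0.934112
N(d₁) = 0.536256,  N(d₂) = 0.344249
Call price V = S·N(d₁) − K·e^{−rT}·N(d₂) = 95.603809 − 66.233281 = 29.370528
Δ = N(d₁) = 0.536256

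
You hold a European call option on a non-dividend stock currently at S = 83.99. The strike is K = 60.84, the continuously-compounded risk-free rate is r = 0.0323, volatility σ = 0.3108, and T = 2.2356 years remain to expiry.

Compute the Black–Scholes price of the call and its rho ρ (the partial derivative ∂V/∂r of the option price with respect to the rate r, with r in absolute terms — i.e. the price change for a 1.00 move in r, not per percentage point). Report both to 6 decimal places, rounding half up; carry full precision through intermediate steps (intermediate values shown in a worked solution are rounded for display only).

price = 30.859857
ρ = 92.544615

σ√T = 0.3108·√2.2356 = 0.464706
d₁ = (ln(S/K) + (r+σ²/2)T) / (σ√T) = (ln(83.99/60.84) + (0.0323+0.3108²/2)·2.2356) / 0.464706 = (0.322450 + 0.180186) / 0.464706 = 1.081622
d₂ = d₁ − σ√T = 1.081622 − 0.464706 = 0.616916
e^{−rT} = e^{−0.0323·2.2356} = 0.930336
N(d₁) = 0.860290,  N(d₂) = 0.731355
Call price V = S·N(d₁) − K·e^{−rT}·N(d₂) = 72.255731 − 41.395874 = 30.859857
ρ = K·T·e^{−rT}·N(d₂) = 92.544615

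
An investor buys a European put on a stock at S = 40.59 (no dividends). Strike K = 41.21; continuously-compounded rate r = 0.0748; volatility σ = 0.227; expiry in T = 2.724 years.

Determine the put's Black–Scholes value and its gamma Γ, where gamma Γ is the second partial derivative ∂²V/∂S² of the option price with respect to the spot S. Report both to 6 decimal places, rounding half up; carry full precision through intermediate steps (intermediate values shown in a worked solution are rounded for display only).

price = 2.698536
Γ = 0.020666

σ√T = 0.227·√2.724 = 0.374653
d₁ = (ln(S/K) + (r+σ²/2)T) / (σ√T) = (ln(40.59/41.21) + (0.0748+0.227²/2)·2.724) / 0.374653 = (-0.015159 + 0.273938) / 0.374653 = 0.690715
d₂ = d₁ − σ√T = 0.690715 − 0.374653 = 0.316062
e^{−rT} = e^{−0.0748·2.724} = 0.815662
N(−d₁) = 0.244872,  N(−d₂) = 0.375978
Put price V = K·e^{−rT}·N(−d₂) − S·N(−d₁) = 12.637906 − 9.939371 = 2.698536
φ(d₁) = (1/√(2π))·e^{−d₁²/2} = 0.314277
Γ = φ(d₁) / (S·σ·√T) = 0.020666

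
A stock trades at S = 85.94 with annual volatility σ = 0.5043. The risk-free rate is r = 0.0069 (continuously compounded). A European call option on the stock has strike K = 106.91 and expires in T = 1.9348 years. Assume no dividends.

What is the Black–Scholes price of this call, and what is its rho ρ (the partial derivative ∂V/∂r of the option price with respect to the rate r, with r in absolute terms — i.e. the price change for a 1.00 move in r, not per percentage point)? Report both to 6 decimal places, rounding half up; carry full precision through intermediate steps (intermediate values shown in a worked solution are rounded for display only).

price = 17.533594
ρ = 53.093115

σ√T = 0.5043·√1.9348 = 0.701467
d₁ = (ln(S/K) + (r+σ²/2)T) / (σ√T) = (ln(85.94/106.91) + (0.0069+0.5043²/2)·1.9348) / 0.701467 = (-0.218338 + 0.259378) / 0.701467 = 0.058506
d₂ = d₁ − σ√T = 0.058506 − 0.701467 = -0.642961
e^{−rT} = e^{−0.0069·1.9348} = 0.986739
N(d₁) = 0.523327,  N(d₂) = 0.260125
Call price V = S·N(d₁) − K·e^{−rT}·N(d₂) = 44.974733 − 27.441139 = 17.533594
ρ = K·T·e^{−rT}·N(d₂) = 53.093115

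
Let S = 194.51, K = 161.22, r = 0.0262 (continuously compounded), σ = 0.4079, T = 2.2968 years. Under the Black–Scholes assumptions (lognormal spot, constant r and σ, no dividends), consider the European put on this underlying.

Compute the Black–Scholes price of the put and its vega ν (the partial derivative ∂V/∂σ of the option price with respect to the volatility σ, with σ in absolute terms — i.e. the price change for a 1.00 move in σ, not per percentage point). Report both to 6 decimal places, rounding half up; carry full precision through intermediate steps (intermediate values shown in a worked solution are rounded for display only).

price = 23.890251
ν = 91.394930

σ√T = 0.4079·√2.2968 = 0.618180
d₁ = (ln(S/K) + (r+σ²/2)T) / (σ√T) = (ln(194.51/161.22) + (0.0262+0.4079²/2)·2.2968) / 0.618180 = (0.187714 + 0.251250) / 0.618180 = 0.710089
d₂ = d₁ − σ√T = 0.710089 − 0.618180 = 0.091909
e^{−rT} = e^{−0.0262·2.2968} = 0.941599
N(−d₁) = 0.238824,  N(−d₂) = 0.463385
Put price V = K·e^{−rT}·N(−d₂) − S·N(−d₁) = 70.343976 − 46.453725 = 23.890251
φ(d₁) = (1/√(2π))·e^{−d₁²/2} = 0.310041
ν = S·φ(d₁)·√T = 91.394930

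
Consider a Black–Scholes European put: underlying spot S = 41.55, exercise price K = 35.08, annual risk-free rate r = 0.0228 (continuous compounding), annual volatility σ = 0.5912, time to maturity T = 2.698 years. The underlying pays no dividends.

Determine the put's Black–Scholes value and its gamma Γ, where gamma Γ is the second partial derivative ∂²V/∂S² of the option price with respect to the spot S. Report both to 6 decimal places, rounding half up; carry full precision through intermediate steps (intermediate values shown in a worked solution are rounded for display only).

σ√T = 0.5912·√2.698 = 0.971081
d₁ = (ln(S/K) + (r+σ²/2)T) / (σ√T) = (ln(41.55/35.08) + (0.0228+0.5912²/2)·2.698) / 0.971081 = (0.169266 + 0.533013) / 0.971081 = 0.723194
d₂ = d₁ − σ√T = 0.723194 − 0.971081 = -0.247887
e^{−rT} = e^{−0.0228·2.698} = 0.940339
N(−d₁) = 0.234780,  N(−d₂) = 0.597889
Put price V = K·e^{−rT}·N(−d₂) − S·N(−d₁) = 19.722630 − 9.755125 = 9.967505
φ(d₁) = (1/√(2π))·e^{−d₁²/2} = 0.307143
Γ = φ(d₁) / (S·σ·√T) = 0.007612

price = 9.967505
Γ = 0.007612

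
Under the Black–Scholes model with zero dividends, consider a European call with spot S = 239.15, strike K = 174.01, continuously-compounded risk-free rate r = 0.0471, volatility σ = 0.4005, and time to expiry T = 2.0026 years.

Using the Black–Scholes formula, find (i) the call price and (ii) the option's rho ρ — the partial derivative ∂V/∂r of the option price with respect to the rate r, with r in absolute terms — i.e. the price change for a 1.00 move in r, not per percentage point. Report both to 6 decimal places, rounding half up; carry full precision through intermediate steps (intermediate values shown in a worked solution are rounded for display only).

price = 95.500134
ρ = 212.940196

σ√T = 0.4005·√2.0026 = 0.566761
d₁ = (ln(S/K) + (r+σ²/2)T) / (σ√T) = (ln(239.15/174.01) + (0.0471+0.4005²/2)·2.0026) / 0.566761 = (0.317978 + 0.254931) / 0.566761 = 1.010849
d₂ = d₁ − σ√T = 1.010849 − 0.566761 = 0.444089
e^{−rT} = e^{−0.0471·2.0026} = 0.909989
N(d₁) = 0.843956,  N(d₂) = 0.671511
Call price V = S·N(d₁) − K·e^{−rT}·N(d₂) = 201.832001 − 106.331866 = 95.500134
ρ = K·T·e^{−rT}·N(d₂) = 212.940196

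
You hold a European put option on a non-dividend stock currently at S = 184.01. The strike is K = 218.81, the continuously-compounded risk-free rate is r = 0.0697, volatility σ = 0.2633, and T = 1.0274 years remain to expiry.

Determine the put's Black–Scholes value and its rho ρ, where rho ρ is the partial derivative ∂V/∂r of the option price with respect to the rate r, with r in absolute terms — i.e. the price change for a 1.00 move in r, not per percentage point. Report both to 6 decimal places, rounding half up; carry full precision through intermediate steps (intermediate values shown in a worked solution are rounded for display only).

price = 31.880917
ρ = -145.740977

σ√T = 0.2633·√1.0274 = 0.266883
d₁ = (ln(S/K) + (r+σ²/2)T) / (σ√T) = (ln(184.01/218.81) + (0.0697+0.2633²/2)·1.0274) / 0.266883 = (-0.173214 + 0.107223) / 0.266883 = -0.247265
d₂ = d₁ − σ√T = -0.247265 − 0.266883 = -0.514147
e^{−rT} = e^{−0.0697·1.0274} = 0.930894
N(−d₁) = 0.597648,  N(−d₂) = 0.696426
Put price V = K·e^{−rT}·N(−d₂) − S·N(−d₁) = 141.854173 − 109.973256 = 31.880917
ρ = −K·T·e^{−rT}·N(−d₂) = -145.740977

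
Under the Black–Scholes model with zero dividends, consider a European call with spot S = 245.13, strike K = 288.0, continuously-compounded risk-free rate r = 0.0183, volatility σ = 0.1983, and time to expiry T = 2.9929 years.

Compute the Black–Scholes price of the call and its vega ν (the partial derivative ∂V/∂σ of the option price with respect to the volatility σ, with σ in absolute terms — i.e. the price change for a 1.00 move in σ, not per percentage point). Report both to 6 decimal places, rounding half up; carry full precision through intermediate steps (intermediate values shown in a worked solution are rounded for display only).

σ√T = 0.1983·√2.9929 = 0.343059
d₁ = (ln(S/K) + (r+σ²/2)T) / (σ√T) = (ln(245.13/288.0) + (0.0183+0.1983²/2)·2.9929) / 0.343059 = (-0.161172 + 0.113615) / 0.343059 = -0.138626
d₂ = d₁ − σ√T = -0.138626 − 0.343059 = -0.481685
e^{−rT} = e^{−0.0183·2.9929} = 0.946703
N(d₁) = 0.444873,  N(d₂) = 0.315015
Call price V = S·N(d₁) − K·e^{−rT}·N(d₂) = 109.051655 − 85.888905 = 23.162750
φ(d₁) = (1/√(2π))·e^{−d₁²/2} = 0.395127
ν = S·φ(d₁)·√T = 167.563593

price = 23.162750
ν = 167.563593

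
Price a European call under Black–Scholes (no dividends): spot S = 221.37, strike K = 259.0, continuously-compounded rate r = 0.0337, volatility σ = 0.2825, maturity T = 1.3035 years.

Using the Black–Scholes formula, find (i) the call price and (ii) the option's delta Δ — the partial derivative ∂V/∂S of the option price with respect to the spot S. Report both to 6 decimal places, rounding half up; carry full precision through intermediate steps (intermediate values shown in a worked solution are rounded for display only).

price = 18.619163
Δ = 0.424934

σ√T = 0.2825·√1.3035 = 0.322533
d₁ = (ln(S/K) + (r+σ²/2)T) / (σ√T) = (ln(221.37/259.0) + (0.0337+0.2825²/2)·1.3035) / 0.322533 = (-0.156993 + 0.095942) / 0.322533 = -0.189286
d₂ = d₁ − σ√T = -0.189286 − 0.322533 = -0.511819
e^{−rT} = e^{−0.0337·1.3035} = 0.957023
N(d₁) = 0.424934,  N(d₂) = 0.304389
Call price V = S·N(d₁) − K·e^{−rT}·N(d₂) = 94.067734 − 75.448571 = 18.619163
Δ = N(d₁) = 0.424934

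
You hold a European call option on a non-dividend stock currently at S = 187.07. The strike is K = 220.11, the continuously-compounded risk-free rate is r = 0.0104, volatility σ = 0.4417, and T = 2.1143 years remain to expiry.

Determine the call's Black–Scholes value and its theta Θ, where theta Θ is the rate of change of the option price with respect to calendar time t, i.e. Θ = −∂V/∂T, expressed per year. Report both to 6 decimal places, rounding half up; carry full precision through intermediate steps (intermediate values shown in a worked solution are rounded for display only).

price = 37.719576
Θ = -11.935827

σ√T = 0.4417·√2.1143 = 0.642260
d₁ = (ln(S/K) + (r+σ²/2)T) / (σ√T) = (ln(187.07/220.11) + (0.0104+0.4417²/2)·2.1143) / 0.642260 = (-0.162645 + 0.228238) / 0.642260 = 0.102128
d₂ = d₁ − σ√T = 0.102128 − 0.642260 = -0.540131
e^{−rT} = e^{−0.0104·2.1143} = 0.978251
N(d₁) = 0.540673,  N(d₂) = 0.294553
Call price V = S·N(d₁) − K·e^{−rT}·N(d₂) = 101.143628 − 63.424052 = 37.719576
φ(d₁) = (1/√(2π))·e^{−d₁²/2} = 0.396867
Θ = −S·φ(d₁)·σ/(2√T) − r·K·e^{−rT}·N(d₂) = −11.276217 − 0.659610 = -11.935827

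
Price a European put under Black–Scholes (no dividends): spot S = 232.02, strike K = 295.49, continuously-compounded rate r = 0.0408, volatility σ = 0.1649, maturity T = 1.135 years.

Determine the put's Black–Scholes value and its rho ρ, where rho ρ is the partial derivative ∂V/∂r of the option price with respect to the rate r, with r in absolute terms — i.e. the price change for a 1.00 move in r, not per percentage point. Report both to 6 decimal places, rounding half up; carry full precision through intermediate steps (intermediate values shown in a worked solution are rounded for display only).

σ√T = 0.1649·√1.135 = 0.175678
d₁ = (ln(S/K) + (r+σ²/2)T) / (σ√T) = (ln(232.02/295.49) + (0.0408+0.1649²/2)·1.135) / 0.175678 = (-0.241811 + 0.061739) / 0.175678 = -1.025009
d₂ = d₁ − σ√T = -1.025009 − 0.175678 = -1.200687
e^{−rT} = e^{−0.0408·1.135} = 0.954748
N(−d₁) = 0.847320,  N(−d₂) = 0.885064
Put price V = K·e^{−rT}·N(−d₂) − S·N(−d₁) = 249.692791 − 196.595285 = 53.097506
ρ = −K·T·e^{−rT}·N(−d₂) = -283.401317

price = 53.097506
ρ = -283.401317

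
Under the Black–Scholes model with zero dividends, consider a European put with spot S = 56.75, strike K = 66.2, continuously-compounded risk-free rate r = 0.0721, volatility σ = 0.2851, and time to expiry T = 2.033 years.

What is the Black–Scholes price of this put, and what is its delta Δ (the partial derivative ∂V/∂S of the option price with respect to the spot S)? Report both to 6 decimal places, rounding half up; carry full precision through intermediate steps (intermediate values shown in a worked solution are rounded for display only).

σ√T = 0.2851·√2.033 = 0.406505
d₁ = (ln(S/K) + (r+σ²/2)T) / (σ√T) = (ln(56.75/66.2) + (0.0721+0.2851²/2)·2.033) / 0.406505 = (-0.154025 + 0.229202) / 0.406505 = 0.184937
d₂ = d₁ − σ√T = 0.184937 − 0.406505 = -0.221568
e^{−rT} = e^{−0.0721·2.033} = 0.863657
N(−d₁) = 0.426639,  N(−d₂) = 0.587675
Put price V = K·e^{−rT}·N(−d₂) − S·N(−d₁) = 33.599798 − 24.211785 = 9.388013
Δ = −N(−d₁) = -0.426639

price = 9.388013
Δ = -0.426639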